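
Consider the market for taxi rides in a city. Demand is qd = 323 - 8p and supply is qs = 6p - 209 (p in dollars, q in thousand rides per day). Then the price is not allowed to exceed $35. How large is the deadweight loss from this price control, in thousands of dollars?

47.25

Without the control the market clears where 323 - 8p = 6p - 209, i.e. p* = 38 and q* = 19.
The ceiling of 35 is below the equilibrium price 38, so it binds.
At p = 35: qd = 323 - 8·35 = 43 and qs = 6·35 - 209 = 1.
Quantity traded falls to 1. At q = 1 the demand price is (323 - 1)/8 = 40.25 and the supply price is (209 + 1)/6 = 35.
Deadweight loss = ½ · (40.25 - 35) · (19 - 1) = ½ · 5.25 · 18 = 47.25.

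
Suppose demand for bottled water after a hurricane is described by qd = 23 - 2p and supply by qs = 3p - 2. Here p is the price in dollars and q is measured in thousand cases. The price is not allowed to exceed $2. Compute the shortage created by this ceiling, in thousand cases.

Without the control the market clears where 23 - 2p = 3p - 2, i.e. p* = 5 and q* = 13.
The ceiling of 2 is below the equilibrium price 5, so it binds.
At p = 2: qd = 23 - 2·2 = 19 and qs = 3·2 - 2 = 4.
Shortage = qd - qs = 19 - 4 = 15.

15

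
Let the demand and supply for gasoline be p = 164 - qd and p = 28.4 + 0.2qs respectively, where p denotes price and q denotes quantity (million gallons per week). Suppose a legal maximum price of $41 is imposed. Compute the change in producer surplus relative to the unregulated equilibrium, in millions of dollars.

Rearranging demand gives qd = 164 - p; rearranging supply gives qs = 5p - 142. Equilibrium: 164 - p = 5p - 142, so 306 = 6p and p* = 51, q* = 113.
Because the ceiling (41) lies below the market-clearing price, it is binding.
At p = 41: qd = 164 - 41 = 123 and qs = 5·41 - 142 = 63.
Producer surplus without the control is ½ · (51 - 28.4) · 113 = 1276.9.
With the ceiling, producers sell 63 units at 41, so PS = ½ · (41 - 28.4) · 63 = 396.9.
Change in producer surplus = 396.9 - 1276.9 = -880.

-880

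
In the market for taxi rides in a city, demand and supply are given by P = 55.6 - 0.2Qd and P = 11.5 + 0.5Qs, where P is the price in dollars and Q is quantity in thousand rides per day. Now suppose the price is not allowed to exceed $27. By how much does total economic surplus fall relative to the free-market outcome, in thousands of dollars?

Rearranging demand gives Qd = 278 - 5P; rearranging supply gives Qs = 2P - 23. In a free market, 278 - 5P = 2P - 23 gives the equilibrium P* = 43, Q* = 63.
The ceiling of 27 is below the equilibrium price 43, so it binds.
At P = 27: Qd = 278 - 5·27 = 143 and Qs = 2·27 - 23 = 31.
Quantity traded falls to 31. At Q = 31 the demand price is (278 - 31)/5 = 49.4 and the supply price is (23 + 31)/2 = 27.
Deadweight loss = ½ · (49.4 - 27) · (63 - 31) = ½ · 22.4 · 32 = 358.4.

358.4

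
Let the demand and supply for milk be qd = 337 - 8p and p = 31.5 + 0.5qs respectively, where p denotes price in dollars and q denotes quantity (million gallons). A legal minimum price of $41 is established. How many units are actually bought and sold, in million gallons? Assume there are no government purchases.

9

Rearranging supply gives qs = 2p - 63. Without the control the market clears where 337 - 8p = 2p - 63, i.e. p* = 40 and q* = 17.
Since 41 > 40, the floor is binding.
At p = 41: qd = 337 - 8·41 = 9 and qs = 2·41 - 63 = 19.
The quantity actually transacted is the short side, demand: 9.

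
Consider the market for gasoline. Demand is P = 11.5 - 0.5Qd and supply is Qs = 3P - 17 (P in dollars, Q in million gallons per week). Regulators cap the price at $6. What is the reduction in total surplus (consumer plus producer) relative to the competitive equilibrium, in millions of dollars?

Rearranging demand gives Qd = 23 - 2P. Equilibrium: 23 - 2P = 3P - 17, so 40 = 5P and P* = 8, Q* = 7.
Because the ceiling (6) lies below the market-clearing price, it is binding.
At P = 6: Qd = 23 - 2·6 = 11 and Qs = 3·6 - 17 = 1.
Quantity traded falls to 1. At Q = 1 the demand price is (23 - 1)/2 = 11 and the supply price is (17 + 1)/3 = 6.
Deadweight loss = ½ · (11 - 6) · (7 - 1) = ½ · 5 · 6 = 15.

15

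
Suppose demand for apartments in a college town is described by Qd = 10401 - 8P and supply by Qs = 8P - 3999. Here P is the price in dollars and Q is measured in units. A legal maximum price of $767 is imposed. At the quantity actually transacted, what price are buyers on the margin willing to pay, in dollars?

1033

Equilibrium: 10401 - 8P = 8P - 3999, so 14400 = 16P and P* = 900, Q* = 3201.
Because the ceiling (767) lies below the market-clearing price, it is binding.
At P = 767: Qd = 10401 - 8·767 = 4265 and Qs = 8·767 - 3999 = 2137.
Only 2137 units reach the market. On the demand curve, the marginal buyer's willingness to pay at Q = 2137 is (10401 - 2137)/8 = 1033.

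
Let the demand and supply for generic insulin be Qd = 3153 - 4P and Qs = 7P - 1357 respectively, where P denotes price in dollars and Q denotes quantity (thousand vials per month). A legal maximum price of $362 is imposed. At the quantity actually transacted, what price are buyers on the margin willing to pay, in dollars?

494

In a free market, 3153 - 4P = 7P - 1357 gives the equilibrium P* = 410, Q* = 1513.
Because the ceiling (362) lies below the market-clearing price, it is binding.
At P = 362: Qd = 3153 - 4·362 = 1705 and Qs = 7·362 - 1357 = 1177.
Only 1177 units reach the market. On the demand curve, the marginal buyer's willingness to pay at Q = 1177 is (3153 - 1177)/4 = 494.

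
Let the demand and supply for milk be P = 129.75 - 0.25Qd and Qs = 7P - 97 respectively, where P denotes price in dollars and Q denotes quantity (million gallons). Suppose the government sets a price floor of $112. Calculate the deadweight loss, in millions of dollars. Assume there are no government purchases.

9856

Rearranging demand gives Qd = 519 - 4P. Without the control the market clears where 519 - 4P = 7P - 97, i.e. P* = 56 and Q* = 295.
The floor of 112 is above the equilibrium price 56, so it binds.
At P = 112: Qd = 519 - 4·112 = 71 and Qs = 7·112 - 97 = 687.
Quantity traded falls to 71. At Q = 71 the demand price is (519 - 71)/4 = 112 and the supply price is (97 + 71)/7 = 24.
Deadweight loss = ½ · (112 - 24) · (295 - 71) = ½ · 88 · 224 = 9856.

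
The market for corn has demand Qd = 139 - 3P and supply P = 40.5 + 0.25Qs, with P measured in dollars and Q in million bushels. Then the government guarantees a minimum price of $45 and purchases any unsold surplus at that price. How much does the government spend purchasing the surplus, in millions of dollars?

630

Rearranging supply gives Qs = 4P - 162. Without the control the market clears where 139 - 3P = 4P - 162, i.e. P* = 43 and Q* = 10.
The floor of 45 is above the equilibrium price 43, so it binds.
At P = 45: Qd = 139 - 3·45 = 4 and Qs = 4·45 - 162 = 18.
Surplus = Qs - Qd = 14.
Government expenditure = surplus × support price = 14 × 45 = 630.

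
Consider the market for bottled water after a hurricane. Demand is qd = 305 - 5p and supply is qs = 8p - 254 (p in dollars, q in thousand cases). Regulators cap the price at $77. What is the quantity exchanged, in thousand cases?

90

In a free market, 305 - 5p = 8p - 254 gives the equilibrium p* = 43, q* = 90.
The ceiling of 77 is above the equilibrium price 43, so it is not binding; the market clears at p* = 43, q* = 90.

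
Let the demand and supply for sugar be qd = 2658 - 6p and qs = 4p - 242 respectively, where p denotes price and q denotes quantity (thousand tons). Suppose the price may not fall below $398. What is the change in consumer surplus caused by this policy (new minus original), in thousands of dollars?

-64152

Without the control the market clears where 2658 - 6p = 4p - 242, i.e. p* = 290 and q* = 918.
Because the floor (398) lies above the market-clearing price, it is binding.
At p = 398: qd = 2658 - 6·398 = 270 and qs = 4·398 - 242 = 1350.
Consumer surplus without the control is ½ · (443 - 290) · 918 = 70227.
With the floor, consumers buy 270 units at 398, so CS = ½ · (443 - 398) · 270 = 6075.
Change in consumer surplus = 6075 - 70227 = -64152.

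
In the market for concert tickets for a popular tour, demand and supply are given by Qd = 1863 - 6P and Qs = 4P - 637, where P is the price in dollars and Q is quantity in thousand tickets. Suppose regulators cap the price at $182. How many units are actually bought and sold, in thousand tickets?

Equilibrium: 1863 - 6P = 4P - 637, so 2500 = 10P and P* = 250, Q* = 363.
Because the ceiling (182) lies below the market-clearing price, it is binding.
At P = 182: Qd = 1863 - 6·182 = 771 and Qs = 4·182 - 637 = 91.
The quantity actually transacted is the short side, supply: 91.

91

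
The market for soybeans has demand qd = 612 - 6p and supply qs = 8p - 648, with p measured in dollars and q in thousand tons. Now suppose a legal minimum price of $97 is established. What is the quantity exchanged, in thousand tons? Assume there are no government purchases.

Without the control the market clears where 612 - 6p = 8p - 648, i.e. p* = 90 and q* = 72.
The floor of 97 is above the equilibrium price 90, so it binds.
At p = 97: qd = 612 - 6·97 = 30 and qs = 8·97 - 648 = 128.
The quantity actually transacted is the short side, demand: 30.

30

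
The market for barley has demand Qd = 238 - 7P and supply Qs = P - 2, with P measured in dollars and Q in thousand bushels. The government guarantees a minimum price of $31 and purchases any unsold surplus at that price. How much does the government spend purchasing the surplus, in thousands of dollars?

Setting quantity demanded equal to quantity supplied, 238 - 7P = P - 2, gives P* = 30 and Q* = 28.
The floor of 31 is above the equilibrium price 30, so it binds.
At P = 31: Qd = 238 - 7·31 = 21 and Qs = 31 - 2 = 29.
Surplus = Qs - Qd = 8.
Government expenditure = surplus × support price = 8 × 31 = 248.

248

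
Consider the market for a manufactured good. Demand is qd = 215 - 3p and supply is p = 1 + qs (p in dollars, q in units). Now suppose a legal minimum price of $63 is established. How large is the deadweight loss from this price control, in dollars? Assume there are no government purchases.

486

Rearranging supply gives qs = p - 1. Setting quantity demanded equal to quantity supplied, 215 - 3p = p - 1, gives p* = 54 and q* = 53.
Because the floor (63) lies above the market-clearing price, it is binding.
At p = 63: qd = 215 - 3·63 = 26 and qs = 63 - 1 = 62.
Quantity traded falls to 26. At q = 26 the demand price is (215 - 26)/3 = 63 and the supply price is 1 + 26 = 27.
Deadweight loss = ½ · (63 - 27) · (53 - 26) = ½ · 36 · 27 = 486.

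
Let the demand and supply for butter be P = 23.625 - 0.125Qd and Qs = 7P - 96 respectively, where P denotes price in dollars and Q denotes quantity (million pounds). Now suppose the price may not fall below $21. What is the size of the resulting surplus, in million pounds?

Rearranging demand gives Qd = 189 - 8P. Without the control the market clears where 189 - 8P = 7P - 96, i.e. P* = 19 and Q* = 37.
The floor of 21 is above the equilibrium price 19, so it binds.
At P = 21: Qd = 189 - 8·21 = 21 and Qs = 7·21 - 96 = 51.
Surplus = Qs - Qd = 51 - 21 = 30.

30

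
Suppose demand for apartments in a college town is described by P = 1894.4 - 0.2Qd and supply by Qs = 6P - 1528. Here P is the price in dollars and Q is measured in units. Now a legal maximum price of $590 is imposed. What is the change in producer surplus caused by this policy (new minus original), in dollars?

-1329220

Rearranging demand gives Qd = 9472 - 5P. Setting quantity demanded equal to quantity supplied, 9472 - 5P = 6P - 1528, gives P* = 1000 and Q* = 4472.
Since 590 < 1000, the ceiling is binding.
At P = 590: Qd = 9472 - 5·590 = 6522 and Qs = 6·590 - 1528 = 2012.
Producer surplus without the control is ½ · (1000 - 764/3) · 4472 = 4999696/3.
With the ceiling, producers sell 2012 units at 590, so PS = ½ · (590 - 764/3) · 2012 = 1012036/3.
Change in producer surplus = 1012036/3 - 4999696/3 = -1329220.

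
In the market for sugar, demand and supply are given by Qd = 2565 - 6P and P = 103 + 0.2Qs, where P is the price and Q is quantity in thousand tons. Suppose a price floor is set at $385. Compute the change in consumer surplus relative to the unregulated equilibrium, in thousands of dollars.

-59850

Rearranging supply gives Qs = 5P - 515. In a free market, 2565 - 6P = 5P - 515 gives the equilibrium P* = 280, Q* = 885.
Since 385 > 280, the floor is binding.
At P = 385: Qd = 2565 - 6·385 = 255 and Qs = 5·385 - 515 = 1410.
Consumer surplus without the control is ½ · (427.5 - 280) · 885 = 65268.75.
With the floor, consumers buy 255 units at 385, so CS = ½ · (427.5 - 385) · 255 = 5418.75.
Change in consumer surplus = 5418.75 - 65268.75 = -59850.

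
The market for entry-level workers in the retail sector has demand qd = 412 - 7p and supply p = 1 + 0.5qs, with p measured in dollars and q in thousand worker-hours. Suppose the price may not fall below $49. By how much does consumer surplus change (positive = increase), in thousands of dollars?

-238.5

Rearranging supply gives qs = 2p - 2. Without the control the market clears where 412 - 7p = 2p - 2, i.e. p* = 46 and q* = 90.
Because the floor (49) lies above the market-clearing price, it is binding.
At p = 49: qd = 412 - 7·49 = 69 and qs = 2·49 - 2 = 96.
Consumer surplus without the control is ½ · (412/7 - 46) · 90 = 4050/7.
With the floor, consumers buy 69 units at 49, so CS = ½ · (412/7 - 49) · 69 = 4761/14.
Change in consumer surplus = 4761/14 - 4050/7 = -238.5.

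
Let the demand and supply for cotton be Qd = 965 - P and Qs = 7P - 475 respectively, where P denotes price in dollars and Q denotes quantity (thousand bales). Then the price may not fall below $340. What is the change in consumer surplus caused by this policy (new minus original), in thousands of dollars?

Equilibrium: 965 - P = 7P - 475, so 1440 = 8P and P* = 180, Q* = 785.
The floor of 340 is above the equilibrium price 180, so it binds.
At P = 340: Qd = 965 - 340 = 625 and Qs = 7·340 - 475 = 1905.
Consumer surplus without the control is ½ · (965 - 180) · 785 = 308112.5.
With the floor, consumers buy 625 units at 340, so CS = ½ · (965 - 340) · 625 = 195312.5.
Change in consumer surplus = 195312.5 - 308112.5 = -112800.

-112800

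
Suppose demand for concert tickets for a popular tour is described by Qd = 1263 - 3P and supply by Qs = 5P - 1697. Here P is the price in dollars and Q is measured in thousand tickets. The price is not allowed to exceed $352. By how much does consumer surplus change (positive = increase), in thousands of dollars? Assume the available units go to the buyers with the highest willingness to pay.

In a free market, 1263 - 3P = 5P - 1697 gives the equilibrium P* = 370, Q* = 153.
The ceiling of 352 is below the equilibrium price 370, so it binds.
At P = 352: Qd = 1263 - 3·352 = 207 and Qs = 5·352 - 1697 = 63.
Consumer surplus without the control is ½ · (421 - 370) · 153 = 3901.5.
With the ceiling, 63 units are sold at 352 (assume they go to the highest-value buyers). The demand price at Q = 63 is 400, so CS = ½ · [(421 - 352) + (400 - 352)] · 63 = 3685.5.
Change in consumer surplus = 3685.5 - 3901.5 = -216.

-216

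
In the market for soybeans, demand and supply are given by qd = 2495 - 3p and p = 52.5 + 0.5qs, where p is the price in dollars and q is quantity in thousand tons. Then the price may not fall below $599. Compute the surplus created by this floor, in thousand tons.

395

Rearranging supply gives qs = 2p - 105. In a free market, 2495 - 3p = 2p - 105 gives the equilibrium p* = 520, q* = 935.
Because the floor (599) lies above the market-clearing price, it is binding.
At p = 599: qd = 2495 - 3·599 = 698 and qs = 2·599 - 105 = 1093.
Surplus = qs - qd = 1093 - 698 = 395.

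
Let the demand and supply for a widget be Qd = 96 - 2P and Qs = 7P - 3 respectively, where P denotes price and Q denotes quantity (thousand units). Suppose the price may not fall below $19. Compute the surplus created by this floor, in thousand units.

72

In a free market, 96 - 2P = 7P - 3 gives the equilibrium P* = 11, Q* = 74.
Because the floor (19) lies above the market-clearing price, it is binding.
At P = 19: Qd = 96 - 2·19 = 58 and Qs = 7·19 - 3 = 130.
Surplus = Qs - Qd = 130 - 58 = 72.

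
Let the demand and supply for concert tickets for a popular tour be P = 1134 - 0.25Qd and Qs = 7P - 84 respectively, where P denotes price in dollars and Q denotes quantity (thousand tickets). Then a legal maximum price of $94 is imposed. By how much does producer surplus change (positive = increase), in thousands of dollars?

Rearranging demand gives Qd = 4536 - 4P. Setting quantity demanded equal to quantity supplied, 4536 - 4P = 7P - 84, gives P* = 420 and Q* = 2856.
Since 94 < 420, the ceiling is binding.
At P = 94: Qd = 4536 - 4·94 = 4160 and Qs = 7·94 - 84 = 574.
Producer surplus without the control is ½ · (420 - 12) · 2856 = 582624.
With the ceiling, producers sell 574 units at 94, so PS = ½ · (94 - 12) · 574 = 23534.
Change in producer surplus = 23534 - 582624 = -559090.

-559090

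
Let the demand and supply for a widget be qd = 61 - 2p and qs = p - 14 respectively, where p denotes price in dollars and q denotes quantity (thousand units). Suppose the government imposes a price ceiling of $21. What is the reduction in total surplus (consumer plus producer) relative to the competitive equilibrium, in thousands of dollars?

12

Equilibrium: 61 - 2p = p - 14, so 75 = 3p and p* = 25, q* = 11.
The ceiling of 21 is below the equilibrium price 25, so it binds.
At p = 21: qd = 61 - 2·21 = 19 and qs = 21 - 14 = 7.
Quantity traded falls to 7. At q = 7 the demand price is (61 - 7)/2 = 27 and the supply price is 14 + 7 = 21.
Deadweight loss = ½ · (27 - 21) · (11 - 7) = ½ · 6 · 4 = 12.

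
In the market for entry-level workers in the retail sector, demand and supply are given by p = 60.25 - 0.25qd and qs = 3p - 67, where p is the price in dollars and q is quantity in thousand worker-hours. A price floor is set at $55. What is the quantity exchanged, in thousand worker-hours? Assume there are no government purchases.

21

Rearranging demand gives qd = 241 - 4p. Without the control the market clears where 241 - 4p = 3p - 67, i.e. p* = 44 and q* = 65.
Since 55 > 44, the floor is binding.
At p = 55: qd = 241 - 4·55 = 21 and qs = 3·55 - 67 = 98.
The quantity actually transacted is the short side, demand: 21.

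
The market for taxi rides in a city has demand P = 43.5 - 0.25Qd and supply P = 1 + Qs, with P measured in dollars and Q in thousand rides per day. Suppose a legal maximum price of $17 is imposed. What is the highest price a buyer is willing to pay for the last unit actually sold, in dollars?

Rearranging demand gives Qd = 174 - 4P; rearranging supply gives Qs = P - 1. Setting quantity demanded equal to quantity supplied, 174 - 4P = P - 1, gives P* = 35 and Q* = 34.
Since 17 < 35, the ceiling is binding.
At P = 17: Qd = 174 - 4·17 = 106 and Qs = 17 - 1 = 16.
Only 16 units reach the market. On the demand curve, the marginal buyer's willingness to pay at Q = 16 is (174 - 16)/4 = 39.5.

39.5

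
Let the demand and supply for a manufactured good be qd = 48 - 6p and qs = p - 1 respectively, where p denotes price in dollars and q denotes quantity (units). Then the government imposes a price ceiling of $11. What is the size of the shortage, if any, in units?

In a free market, 48 - 6p = p - 1 gives the equilibrium p* = 7, q* = 6.
The ceiling of 11 is above the equilibrium price 7, so it is not binding; the market clears at p* = 7, q* = 6.
Since the control does not bind, there is no shortage.

0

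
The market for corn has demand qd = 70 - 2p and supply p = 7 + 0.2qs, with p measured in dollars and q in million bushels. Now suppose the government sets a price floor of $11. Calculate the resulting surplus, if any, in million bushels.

0

Rearranging supply gives qs = 5p - 35. Without the control the market clears where 70 - 2p = 5p - 35, i.e. p* = 15 and q* = 40.
Since 11 is below p* = 15, the floor does not bind and the free-market outcome prevails.
Since the control does not bind, there is no surplus.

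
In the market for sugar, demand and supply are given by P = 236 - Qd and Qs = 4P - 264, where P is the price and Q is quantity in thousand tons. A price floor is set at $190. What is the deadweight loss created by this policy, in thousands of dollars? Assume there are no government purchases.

Rearranging demand gives Qd = 236 - P. Without the control the market clears where 236 - P = 4P - 264, i.e. P* = 100 and Q* = 136.
The floor of 190 is above the equilibrium price 100, so it binds.
At P = 190: Qd = 236 - 190 = 46 and Qs = 4·190 - 264 = 496.
Quantity traded falls to 46. At Q = 46 the demand price is 236 - 46 = 190 and the supply price is (264 + 46)/4 = 77.5.
Deadweight loss = ½ · (190 - 77.5) · (136 - 46) = ½ · 112.5 · 90 = 5062.5.

5062.5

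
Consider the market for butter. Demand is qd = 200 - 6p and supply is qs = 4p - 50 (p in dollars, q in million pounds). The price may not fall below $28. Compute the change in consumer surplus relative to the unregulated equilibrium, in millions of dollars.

Setting quantity demanded equal to quantity supplied, 200 - 6p = 4p - 50, gives p* = 25 and q* = 50.
Because the floor (28) lies above the market-clearing price, it is binding.
At p = 28: qd = 200 - 6·28 = 32 and qs = 4·28 - 50 = 62.
Consumer surplus without the control is ½ · (100/3 - 25) · 50 = 625/3.
With the floor, consumers buy 32 units at 28, so CS = ½ · (100/3 - 28) · 32 = 256/3.
Change in consumer surplus = 256/3 - 625/3 = -123.

-123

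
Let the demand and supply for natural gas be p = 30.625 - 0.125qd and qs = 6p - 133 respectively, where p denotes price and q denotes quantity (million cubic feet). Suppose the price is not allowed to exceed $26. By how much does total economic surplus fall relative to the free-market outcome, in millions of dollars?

5.25

Rearranging demand gives qd = 245 - 8p. Setting quantity demanded equal to quantity supplied, 245 - 8p = 6p - 133, gives p* = 27 and q* = 29.
Since 26 < 27, the ceiling is binding.
At p = 26: qd = 245 - 8·26 = 37 and qs = 6·26 - 133 = 23.
Quantity traded falls to 23. At q = 23 the demand price is (245 - 23)/8 = 27.75 and the supply price is (133 + 23)/6 = 26.
Deadweight loss = ½ · (27.75 - 26) · (29 - 23) = ½ · 1.75 · 6 = 5.25.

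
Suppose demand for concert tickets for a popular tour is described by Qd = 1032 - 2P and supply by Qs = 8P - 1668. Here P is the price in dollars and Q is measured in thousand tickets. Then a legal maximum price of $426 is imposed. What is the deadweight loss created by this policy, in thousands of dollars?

Without the control the market clears where 1032 - 2P = 8P - 1668, i.e. P* = 270 and Q* = 492.
The ceiling of 426 is above the equilibrium price 270, so it is not binding; the market clears at P* = 270, Q* = 492.
Since the control does not bind, no trades are prevented and deadweight loss is zero.

0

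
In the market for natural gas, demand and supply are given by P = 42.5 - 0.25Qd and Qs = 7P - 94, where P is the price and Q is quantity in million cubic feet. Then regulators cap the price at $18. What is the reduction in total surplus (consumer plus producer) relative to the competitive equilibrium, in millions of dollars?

Rearranging demand gives Qd = 170 - 4P. In a free market, 170 - 4P = 7P - 94 gives the equilibrium P* = 24, Q* = 74.
Because the ceiling (18) lies below the market-clearing price, it is binding.
At P = 18: Qd = 170 - 4·18 = 98 and Qs = 7·18 - 94 = 32.
Quantity traded falls to 32. At Q = 32 the demand price is (170 - 32)/4 = 34.5 and the supply price is (94 + 32)/7 = 18.
Deadweight loss = ½ · (34.5 - 18) · (74 - 32) = ½ · 16.5 · 42 = 346.5.

346.5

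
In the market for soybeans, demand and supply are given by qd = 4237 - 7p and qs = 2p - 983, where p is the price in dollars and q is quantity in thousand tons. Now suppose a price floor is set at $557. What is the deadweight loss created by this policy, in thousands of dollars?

0

Setting quantity demanded equal to quantity supplied, 4237 - 7p = 2p - 983, gives p* = 580 and q* = 177.
Since 557 is below p* = 580, the floor does not bind and the free-market outcome prevails.
Since the control does not bind, no trades are prevented and deadweight loss is zero.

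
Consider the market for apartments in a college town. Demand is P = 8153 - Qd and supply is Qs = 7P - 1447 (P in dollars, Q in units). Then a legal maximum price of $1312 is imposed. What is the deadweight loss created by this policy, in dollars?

Rearranging demand gives Qd = 8153 - P. In a free market, 8153 - P = 7P - 1447 gives the equilibrium P* = 1200, Q* = 6953.
Since 1312 is above P* = 1200, the ceiling does not bind and the free-market outcome prevails.
Since the control does not bind, no trades are prevented and deadweight loss is zero.

0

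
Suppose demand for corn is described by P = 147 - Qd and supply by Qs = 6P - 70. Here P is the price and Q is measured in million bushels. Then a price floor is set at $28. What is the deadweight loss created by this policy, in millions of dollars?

Rearranging demand gives Qd = 147 - P. Without the control the market clears where 147 - P = 6P - 70, i.e. P* = 31 and Q* = 116.
Since 28 is below P* = 31, the floor does not bind and the free-market outcome prevails.
Since the control does not bind, no trades are prevented and deadweight loss is zero.

0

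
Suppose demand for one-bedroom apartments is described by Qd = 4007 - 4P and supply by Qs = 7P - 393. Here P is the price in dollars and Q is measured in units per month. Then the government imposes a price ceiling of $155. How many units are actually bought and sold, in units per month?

Equilibrium: 4007 - 4P = 7P - 393, so 4400 = 11P and P* = 400, Q* = 2407.
Because the ceiling (155) lies below the market-clearing price, it is binding.
At P = 155: Qd = 4007 - 4·155 = 3387 and Qs = 7·155 - 393 = 692.
The quantity actually transacted is the short side, supply: 692.

692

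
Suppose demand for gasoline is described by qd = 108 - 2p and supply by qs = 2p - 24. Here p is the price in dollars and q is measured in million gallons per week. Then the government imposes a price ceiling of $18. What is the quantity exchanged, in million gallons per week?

In a free market, 108 - 2p = 2p - 24 gives the equilibrium p* = 33, q* = 42.
Because the ceiling (18) lies below the market-clearing price, it is binding.
At p = 18: qd = 108 - 2·18 = 72 and qs = 2·18 - 24 = 12.
The quantity actually transacted is the short side, supply: 12.

12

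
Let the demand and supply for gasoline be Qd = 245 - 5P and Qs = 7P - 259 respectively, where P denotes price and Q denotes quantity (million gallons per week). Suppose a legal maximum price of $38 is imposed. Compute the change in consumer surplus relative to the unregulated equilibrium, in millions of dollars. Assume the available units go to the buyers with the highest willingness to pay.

Equilibrium: 245 - 5P = 7P - 259, so 504 = 12P and P* = 42, Q* = 35.
Because the ceiling (38) lies below the market-clearing price, it is binding.
At P = 38: Qd = 245 - 5·38 = 55 and Qs = 7·38 - 259 = 7.
Consumer surplus without the control is ½ · (49 - 42) · 35 = 122.5.
With the ceiling, 7 units are sold at 38 (assume they go to the highest-value buyers). The demand price at Q = 7 is 47.6, so CS = ½ · [(49 - 38) + (47.6 - 38)] · 7 = 72.1.
Change in consumer surplus = 72.1 - 122.5 = -50.4.

-50.4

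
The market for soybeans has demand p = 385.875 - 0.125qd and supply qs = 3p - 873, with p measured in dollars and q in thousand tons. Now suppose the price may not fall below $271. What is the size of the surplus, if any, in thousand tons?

0

Rearranging demand gives qd = 3087 - 8p. Setting quantity demanded equal to quantity supplied, 3087 - 8p = 3p - 873, gives p* = 360 and q* = 207.
The floor of 271 is below the equilibrium price 360, so it is not binding; the market clears at p* = 360, q* = 207.
Since the control does not bind, there is no surplus.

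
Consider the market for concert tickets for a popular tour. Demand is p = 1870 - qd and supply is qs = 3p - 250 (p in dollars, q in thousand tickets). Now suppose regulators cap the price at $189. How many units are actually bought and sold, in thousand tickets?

Rearranging demand gives qd = 1870 - p. Setting quantity demanded equal to quantity supplied, 1870 - p = 3p - 250, gives p* = 530 and q* = 1340.
The ceiling of 189 is below the equilibrium price 530, so it binds.
At p = 189: qd = 1870 - 189 = 1681 and qs = 3·189 - 250 = 317.
The quantity actually transacted is the short side, supply: 317.

317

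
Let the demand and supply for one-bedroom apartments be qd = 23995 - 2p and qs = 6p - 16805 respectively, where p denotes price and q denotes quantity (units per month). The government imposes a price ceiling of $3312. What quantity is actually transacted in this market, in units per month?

In a free market, 23995 - 2p = 6p - 16805 gives the equilibrium p* = 5100, q* = 13795.
Because the ceiling (3312) lies below the market-clearing price, it is binding.
At p = 3312: qd = 23995 - 2·3312 = 17371 and qs = 6·3312 - 16805 = 3067.
The quantity actually transacted is the short side, supply: 3067.

3067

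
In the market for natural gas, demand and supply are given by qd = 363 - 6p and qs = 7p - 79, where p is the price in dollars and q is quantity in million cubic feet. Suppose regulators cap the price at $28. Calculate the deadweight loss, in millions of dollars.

273

Without the control the market clears where 363 - 6p = 7p - 79, i.e. p* = 34 and q* = 159.
The ceiling of 28 is below the equilibrium price 34, so it binds.
At p = 28: qd = 363 - 6·28 = 195 and qs = 7·28 - 79 = 117.
Quantity traded falls to 117. At q = 117 the demand price is (363 - 117)/6 = 41 and the supply price is (79 + 117)/7 = 28.
Deadweight loss = ½ · (41 - 28) · (159 - 117) = ½ · 13 · 42 = 273.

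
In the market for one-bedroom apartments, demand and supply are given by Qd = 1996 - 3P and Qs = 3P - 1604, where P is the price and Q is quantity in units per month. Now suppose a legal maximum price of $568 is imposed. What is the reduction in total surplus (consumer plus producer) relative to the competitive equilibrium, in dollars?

3072

Equilibrium: 1996 - 3P = 3P - 1604, so 3600 = 6P and P* = 600, Q* = 196.
Since 568 < 600, the ceiling is binding.
At P = 568: Qd = 1996 - 3·568 = 292 and Qs = 3·568 - 1604 = 100.
Quantity traded falls to 100. At Q = 100 the demand price is (1996 - 100)/3 = 632 and the supply price is (1604 + 100)/3 = 568.
Deadweight loss = ½ · (632 - 568) · (196 - 100) = ½ · 64 · 96 = 3072.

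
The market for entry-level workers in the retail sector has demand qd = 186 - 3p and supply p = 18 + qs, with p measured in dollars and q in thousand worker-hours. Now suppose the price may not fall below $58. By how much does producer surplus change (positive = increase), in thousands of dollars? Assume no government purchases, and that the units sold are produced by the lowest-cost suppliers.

Rearranging supply gives qs = p - 18. Without the control the market clears where 186 - 3p = p - 18, i.e. p* = 51 and q* = 33.
The floor of 58 is above the equilibrium price 51, so it binds.
At p = 58: qd = 186 - 3·58 = 12 and qs = 58 - 18 = 40.
Producer surplus without the control is ½ · (51 - 18) · 33 = 544.5.
With the floor, 12 units are sold at 58. The supply price at q = 12 is 30, so PS = ½ · [(58 - 18) + (58 - 30)] · 12 = 408.
Change in producer surplus = 408 - 544.5 = -136.5.

-136.5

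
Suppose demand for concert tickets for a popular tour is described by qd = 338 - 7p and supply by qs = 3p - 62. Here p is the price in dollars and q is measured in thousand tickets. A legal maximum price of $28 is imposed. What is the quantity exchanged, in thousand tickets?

22

Equilibrium: 338 - 7p = 3p - 62, so 400 = 10p and p* = 40, q* = 58.
Since 28 < 40, the ceiling is binding.
At p = 28: qd = 338 - 7·28 = 142 and qs = 3·28 - 62 = 22.
The quantity actually transacted is the short side, supply: 22.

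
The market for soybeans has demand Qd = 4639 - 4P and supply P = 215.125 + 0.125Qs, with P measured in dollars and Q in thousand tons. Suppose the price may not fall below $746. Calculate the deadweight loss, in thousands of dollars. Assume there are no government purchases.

139968

Rearranging supply gives Qs = 8P - 1721. Without the control the market clears where 4639 - 4P = 8P - 1721, i.e. P* = 530 and Q* = 2519.
Since 746 > 530, the floor is binding.
At P = 746: Qd = 4639 - 4·746 = 1655 and Qs = 8·746 - 1721 = 4247.
Quantity traded falls to 1655. At Q = 1655 the demand price is (4639 - 1655)/4 = 746 and the supply price is (1721 + 1655)/8 = 422.
Deadweight loss = ½ · (746 - 422) · (2519 - 1655) = ½ · 324 · 864 = 139968.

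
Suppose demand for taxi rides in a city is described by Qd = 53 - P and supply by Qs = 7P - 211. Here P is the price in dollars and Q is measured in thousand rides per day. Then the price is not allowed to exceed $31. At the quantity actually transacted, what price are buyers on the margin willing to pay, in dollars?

Setting quantity demanded equal to quantity supplied, 53 - P = 7P - 211, gives P* = 33 and Q* = 20.
Because the ceiling (31) lies below the market-clearing price, it is binding.
At P = 31: Qd = 53 - 31 = 22 and Qs = 7·31 - 211 = 6.
Only 6 units reach the market. On the demand curve, the marginal buyer's willingness to pay at Q = 6 is (53 - 6) = 47.

47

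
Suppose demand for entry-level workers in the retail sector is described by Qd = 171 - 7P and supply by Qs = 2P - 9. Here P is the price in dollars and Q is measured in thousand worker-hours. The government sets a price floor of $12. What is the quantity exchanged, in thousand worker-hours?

31

Without the control the market clears where 171 - 7P = 2P - 9, i.e. P* = 20 and Q* = 31.
Since 12 is below P* = 20, the floor does not bind and the free-market outcome prevails.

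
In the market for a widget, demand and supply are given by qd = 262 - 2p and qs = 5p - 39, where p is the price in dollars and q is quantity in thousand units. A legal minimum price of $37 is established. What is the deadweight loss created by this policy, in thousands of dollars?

0

Without the control the market clears where 262 - 2p = 5p - 39, i.e. p* = 43 and q* = 176.
The floor of 37 is below the equilibrium price 43, so it is not binding; the market clears at p* = 43, q* = 176.
Since the control does not bind, no trades are prevented and deadweight loss is zero.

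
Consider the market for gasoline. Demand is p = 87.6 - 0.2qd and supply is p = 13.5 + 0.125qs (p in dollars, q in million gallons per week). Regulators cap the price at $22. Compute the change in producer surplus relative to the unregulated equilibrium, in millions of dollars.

-2960

Rearranging demand gives qd = 438 - 5p; rearranging supply gives qs = 8p - 108. Setting quantity demanded equal to quantity supplied, 438 - 5p = 8p - 108, gives p* = 42 and q* = 228.
Because the ceiling (22) lies below the market-clearing price, it is binding.
At p = 22: qd = 438 - 5·22 = 328 and qs = 8·22 - 108 = 68.
Producer surplus without the control is ½ · (42 - 13.5) · 228 = 3249.
With the ceiling, producers sell 68 units at 22, so PS = ½ · (22 - 13.5) · 68 = 289.
Change in producer surplus = 289 - 3249 = -2960.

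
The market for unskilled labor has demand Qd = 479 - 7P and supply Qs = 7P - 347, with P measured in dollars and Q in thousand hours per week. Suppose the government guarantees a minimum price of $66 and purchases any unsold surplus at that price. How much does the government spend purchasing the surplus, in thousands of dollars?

6468

Setting quantity demanded equal to quantity supplied, 479 - 7P = 7P - 347, gives P* = 59 and Q* = 66.
Since 66 > 59, the floor is binding.
At P = 66: Qd = 479 - 7·66 = 17 and Qs = 7·66 - 347 = 115.
Surplus = Qs - Qd = 98.
Government expenditure = surplus × support price = 98 × 66 = 6468.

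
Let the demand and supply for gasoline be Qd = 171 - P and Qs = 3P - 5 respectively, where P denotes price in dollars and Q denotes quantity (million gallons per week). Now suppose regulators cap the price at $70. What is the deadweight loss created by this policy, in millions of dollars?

Equilibrium: 171 - P = 3P - 5, so 176 = 4P and P* = 44, Q* = 127.
The ceiling of 70 is above the equilibrium price 44, so it is not binding; the market clears at P* = 44, Q* = 127.
Since the control does not bind, no trades are prevented and deadweight loss is zero.

0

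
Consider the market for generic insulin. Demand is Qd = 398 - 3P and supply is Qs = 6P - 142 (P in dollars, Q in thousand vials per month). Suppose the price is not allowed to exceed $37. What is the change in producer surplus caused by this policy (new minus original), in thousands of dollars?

-3427

Setting quantity demanded equal to quantity supplied, 398 - 3P = 6P - 142, gives P* = 60 and Q* = 218.
The ceiling of 37 is below the equilibrium price 60, so it binds.
At P = 37: Qd = 398 - 3·37 = 287 and Qs = 6·37 - 142 = 80.
Producer surplus without the control is ½ · (60 - 71/3) · 218 = 11881/3.
With the ceiling, producers sell 80 units at 37, so PS = ½ · (37 - 71/3) · 80 = 1600/3.
Change in producer surplus = 1600/3 - 11881/3 = -3427.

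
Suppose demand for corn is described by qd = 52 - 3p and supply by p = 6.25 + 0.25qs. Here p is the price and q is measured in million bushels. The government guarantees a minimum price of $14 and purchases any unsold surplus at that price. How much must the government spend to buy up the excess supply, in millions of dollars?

Rearranging supply gives qs = 4p - 25. Without the control the market clears where 52 - 3p = 4p - 25, i.e. p* = 11 and q* = 19.
Since 14 > 11, the floor is binding.
At p = 14: qd = 52 - 3·14 = 10 and qs = 4·14 - 25 = 31.
Surplus = qs - qd = 21.
Government expenditure = surplus × support price = 21 × 14 = 294.

294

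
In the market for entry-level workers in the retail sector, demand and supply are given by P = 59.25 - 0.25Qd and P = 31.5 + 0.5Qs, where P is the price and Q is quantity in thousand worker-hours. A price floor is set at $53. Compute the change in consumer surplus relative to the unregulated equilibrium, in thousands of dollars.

Rearranging demand gives Qd = 237 - 4P; rearranging supply gives Qs = 2P - 63. In a free market, 237 - 4P = 2P - 63 gives the equilibrium P* = 50, Q* = 37.
Because the floor (53) lies above the market-clearing price, it is binding.
At P = 53: Qd = 237 - 4·53 = 25 and Qs = 2·53 - 63 = 43.
Consumer surplus without the control is ½ · (59.25 - 50) · 37 = 171.125.
With the floor, consumers buy 25 units at 53, so CS = ½ · (59.25 - 53) · 25 = 78.125.
Change in consumer surplus = 78.125 - 171.125 = -93.

-93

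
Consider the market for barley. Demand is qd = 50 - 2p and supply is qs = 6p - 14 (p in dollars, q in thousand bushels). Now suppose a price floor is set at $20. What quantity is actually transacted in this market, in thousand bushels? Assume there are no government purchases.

10

Without the control the market clears where 50 - 2p = 6p - 14, i.e. p* = 8 and q* = 34.
The floor of 20 is above the equilibrium price 8, so it binds.
At p = 20: qd = 50 - 2·20 = 10 and qs = 6·20 - 14 = 106.
The quantity actually transacted is the short side, demand: 10.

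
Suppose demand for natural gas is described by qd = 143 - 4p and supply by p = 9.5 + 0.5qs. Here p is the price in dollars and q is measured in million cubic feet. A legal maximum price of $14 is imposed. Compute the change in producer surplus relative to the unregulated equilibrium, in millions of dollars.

-286

Rearranging supply gives qs = 2p - 19. Without the control the market clears where 143 - 4p = 2p - 19, i.e. p* = 27 and q* = 35.
Since 14 < 27, the ceiling is binding.
At p = 14: qd = 143 - 4·14 = 87 and qs = 2·14 - 19 = 9.
Producer surplus without the control is ½ · (27 - 9.5) · 35 = 306.25.
With the ceiling, producers sell 9 units at 14, so PS = ½ · (14 - 9.5) · 9 = 20.25.
Change in producer surplus = 20.25 - 306.25 = -286.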